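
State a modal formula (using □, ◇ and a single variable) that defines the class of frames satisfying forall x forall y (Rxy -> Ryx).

A defining formula is ψ → □◇ψ (the B axiom).
Suppose ψ→□◇ψ is valid. Take Rxy and set V(ψ)={x}. Then ψ at x, so □◇ψ at x, so ◇ψ at y, so some z with Ryz has ψ; z=x, i.e. Ryx.

ψ → □◇ψ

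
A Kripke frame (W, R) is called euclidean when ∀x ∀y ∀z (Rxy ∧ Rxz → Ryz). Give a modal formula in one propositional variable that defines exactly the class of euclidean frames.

The condition is the Euclidean property. The 5 schema ◇q → □◇q defines it.
Suppose ◇q→□◇q is valid. Take Rxy, Rxz and set V(q)={y}. Then ◇q at x, so □◇q at x, so ◇q at z, so some w with Rzw has q; w=y, i.e. Rzy. By symmetry of the argument, Ryz.

◇q → □◇q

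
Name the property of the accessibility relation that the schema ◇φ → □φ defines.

Partial functionality

Suppose ◇φ→□φ is valid. Take Rxy, Rxz and set V(φ)={y}. Then ◇φ at x, so □φ at x, so φ at z, i.e. z=y.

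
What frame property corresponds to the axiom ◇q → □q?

Suppose ◇q→□q is valid. Take Rxy, Rxz and set V(q)={y}. Then ◇q at x, so □q at x, so q at z, i.e. z=y.
Conversely, any frame satisfying ∀x ∀y ∀z (Rxy ∧ Rxz → y = z) validates the schema.
So the correspondent is partial functionality.

partial functionality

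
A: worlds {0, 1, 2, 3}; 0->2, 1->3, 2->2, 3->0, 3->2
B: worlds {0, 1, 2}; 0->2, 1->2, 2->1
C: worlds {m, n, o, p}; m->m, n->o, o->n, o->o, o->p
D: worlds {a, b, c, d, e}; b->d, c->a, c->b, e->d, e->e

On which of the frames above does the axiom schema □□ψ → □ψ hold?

C

The schema corresponds to density: ∀x ∀y (Rxy → ∃z (Rxz ∧ Rzy)).
A: fails — R13 but no z with R1z and Rz3.
B: fails — R12 but no z with R1z and Rz2.
C: satisfies the condition.
D: fails — Rcb but no z with Rcz and Rzb.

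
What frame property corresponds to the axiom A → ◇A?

Reflexivity

This is frame-equivalent to □A → A (substitute ¬A for A and contrapose).
Suppose □A→A is valid. At any x set V(A)={w : Rxw}. Then □A holds at x, so A holds at x, i.e. Rxx.
Conversely, any frame satisfying ∀x Rxx validates the schema.
So the correspondent is reflexivity.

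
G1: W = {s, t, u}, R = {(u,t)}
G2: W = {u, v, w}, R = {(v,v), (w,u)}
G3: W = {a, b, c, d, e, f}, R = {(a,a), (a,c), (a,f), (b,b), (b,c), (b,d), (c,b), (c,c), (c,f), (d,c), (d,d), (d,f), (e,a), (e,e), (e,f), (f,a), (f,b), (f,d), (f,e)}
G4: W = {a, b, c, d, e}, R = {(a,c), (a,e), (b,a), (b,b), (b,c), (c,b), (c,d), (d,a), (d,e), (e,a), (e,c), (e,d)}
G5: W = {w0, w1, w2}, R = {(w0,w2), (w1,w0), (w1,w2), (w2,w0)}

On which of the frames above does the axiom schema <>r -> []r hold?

G1, G2

Frame correspondent (Sahlqvist): forall x forall y forall z (Rxy & Rxz -> y = z) — i.e. partial functionality.
G1: satisfies the condition.
G2: satisfies the condition.
G3: fails — a sees both a and c.
G4: fails — a sees both c and e.
G5: fails — w1 sees both w0 and w2.
Valid on: G1, G2.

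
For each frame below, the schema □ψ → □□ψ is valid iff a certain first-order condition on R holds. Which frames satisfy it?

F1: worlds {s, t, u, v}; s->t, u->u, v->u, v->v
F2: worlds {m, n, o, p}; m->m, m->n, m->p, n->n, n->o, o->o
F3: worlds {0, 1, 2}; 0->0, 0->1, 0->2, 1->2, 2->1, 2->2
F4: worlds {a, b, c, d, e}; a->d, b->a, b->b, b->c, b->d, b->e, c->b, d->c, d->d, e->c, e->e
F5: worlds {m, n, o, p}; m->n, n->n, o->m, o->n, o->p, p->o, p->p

The schema corresponds to transitivity: ∀x ∀y ∀z (Rxy ∧ Ryz → Rxz).
F1: condition met.
F2: fails — Rmn and Rno but not Rmo.
F3: fails — R12 and R21 but not R11.
F4: fails — Rdc and Rcb but not Rdb.
F5: fails — Rop and Rpo but not Roo.
Valid on: F1.

F1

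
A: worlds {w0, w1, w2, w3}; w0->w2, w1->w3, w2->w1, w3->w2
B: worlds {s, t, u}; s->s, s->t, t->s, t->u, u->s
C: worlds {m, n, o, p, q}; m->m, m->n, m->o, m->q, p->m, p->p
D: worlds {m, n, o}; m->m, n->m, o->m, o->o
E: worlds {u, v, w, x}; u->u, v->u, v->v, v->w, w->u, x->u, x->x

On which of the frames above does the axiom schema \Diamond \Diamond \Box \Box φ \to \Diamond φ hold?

A, B, D, E

This is the axiom for a generalized confluence (Geach) condition; its first-order frame correspondent is \forall x \forall y (x R^2 y \to \exists w (y R^2 w \wedge xRw)).
A: holds.
B: holds.
C: fails — mR²n but no w with nR²w and mRw.
D: holds.
E: holds.
Valid on: A, B, D, E.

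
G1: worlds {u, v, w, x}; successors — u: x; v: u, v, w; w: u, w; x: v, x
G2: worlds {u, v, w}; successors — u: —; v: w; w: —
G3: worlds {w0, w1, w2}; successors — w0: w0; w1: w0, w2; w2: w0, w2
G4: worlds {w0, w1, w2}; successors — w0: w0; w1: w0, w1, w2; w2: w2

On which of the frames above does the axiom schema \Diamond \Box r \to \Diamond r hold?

G3, G4

The schema corresponds to a generalized confluence (Geach) condition: \forall x \forall y (xRy \to \exists w (yRw \wedge xRw)).
G1: fails — vRu but no t with uRt and vRt.
G2: fails — vRw but no t with wRt and vRt.
G3: condition met.
G4: condition met.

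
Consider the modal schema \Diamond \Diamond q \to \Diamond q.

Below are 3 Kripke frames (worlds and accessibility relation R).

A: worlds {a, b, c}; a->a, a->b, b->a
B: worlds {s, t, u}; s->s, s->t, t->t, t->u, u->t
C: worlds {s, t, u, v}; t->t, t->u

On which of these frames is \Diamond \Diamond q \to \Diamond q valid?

Frame correspondent (Sahlqvist): \forall x \forall y \forall z (Rxy \wedge Ryz \to Rxz) — i.e. transitivity.
A: fails — Rba and Rab but not Rbb.
B: fails — Rut and Rtu but not Ruu.
C: holds.

C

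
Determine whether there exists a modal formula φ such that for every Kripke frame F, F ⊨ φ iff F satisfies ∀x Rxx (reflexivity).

Definable; □r → r defines it

This is a Sahlqvist condition; the T axiom □r → r defines it.
Suppose □r→r is valid. At any x set V(r)={w : Rxw}. Then □r holds at x, so r holds at x, i.e. Rxx.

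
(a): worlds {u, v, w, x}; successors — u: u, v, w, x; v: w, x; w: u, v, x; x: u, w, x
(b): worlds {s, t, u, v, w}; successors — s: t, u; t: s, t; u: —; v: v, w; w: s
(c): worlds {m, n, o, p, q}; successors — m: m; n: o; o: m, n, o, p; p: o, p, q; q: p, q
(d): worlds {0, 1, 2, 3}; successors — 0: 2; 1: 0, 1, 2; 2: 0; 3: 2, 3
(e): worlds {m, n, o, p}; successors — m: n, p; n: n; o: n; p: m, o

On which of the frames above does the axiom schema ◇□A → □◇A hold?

(a)

The schema corresponds to convergence: ∀x ∀y ∀z (Rxy ∧ Rxz → ∃w (Ryw ∧ Rzw)).
(a): condition met.
(b): fails — Rsu and Rsu but u and u have no common successor.
(c): fails — Rom and Ron but m and n have no common successor.
(d): fails — R10 and R12 but 0 and 2 have no common successor.
(e): fails — Rmn and Rmp but n and p have no common successor.
Valid on: (a).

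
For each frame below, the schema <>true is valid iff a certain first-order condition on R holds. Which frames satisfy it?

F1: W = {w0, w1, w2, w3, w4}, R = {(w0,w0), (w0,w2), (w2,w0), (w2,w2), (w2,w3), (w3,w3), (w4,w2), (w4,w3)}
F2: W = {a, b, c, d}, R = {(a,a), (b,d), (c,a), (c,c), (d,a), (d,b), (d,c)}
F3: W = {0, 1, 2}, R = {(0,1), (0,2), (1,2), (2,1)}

F2, F3

This is the axiom for seriality; its first-order frame correspondent is forall x exists y Rxy.
F1: fails — world w1 has no successor.
F2: satisfies the condition.
F3: satisfies the condition.
Valid on: F2, F3.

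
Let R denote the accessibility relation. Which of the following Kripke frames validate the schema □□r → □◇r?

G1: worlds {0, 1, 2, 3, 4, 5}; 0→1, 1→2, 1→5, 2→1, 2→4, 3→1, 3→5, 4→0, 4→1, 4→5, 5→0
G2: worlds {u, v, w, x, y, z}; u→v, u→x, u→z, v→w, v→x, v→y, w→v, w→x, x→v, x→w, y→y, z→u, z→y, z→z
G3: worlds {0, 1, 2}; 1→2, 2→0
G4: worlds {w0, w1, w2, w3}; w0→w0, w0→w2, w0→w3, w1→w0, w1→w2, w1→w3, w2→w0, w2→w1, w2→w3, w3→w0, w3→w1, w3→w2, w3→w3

This is the axiom for a generalized confluence (Geach) condition; its first-order frame correspondent is ∀x ∀z (xRz → ∃w (xR²w ∧ zRw)).
G1: satisfies the condition.
G2: satisfies the condition.
G3: fails — 2R0 but no w with 2R²w and 0Rw.
G4: satisfies the condition.
Valid on: G1, G2, G4.

G1, G2, G4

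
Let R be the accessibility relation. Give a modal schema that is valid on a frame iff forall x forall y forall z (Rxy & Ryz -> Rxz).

□s → □□s

The condition is transitivity. The 4 schema □s → □□s defines it.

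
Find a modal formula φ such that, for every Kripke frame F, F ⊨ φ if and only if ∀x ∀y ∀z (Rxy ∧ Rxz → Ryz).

A defining formula is ◇s → □◇s (the 5 axiom).

◇s → □◇s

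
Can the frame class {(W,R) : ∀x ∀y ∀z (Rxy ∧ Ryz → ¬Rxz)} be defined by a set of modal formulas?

Not modally definable

If a class were modally definable it would be closed under surjective bounded morphisms (Goldblatt–Thomason).
The 3-cycle (worlds w0,w1,w2 with w0→w1→w2→w0) is intransitive. Mapping every world to a single reflexive point • is a surjective bounded morphism; the reflexive point is not intransitive (R••∧R•• but R••).
So no modal formula (or set of formulas) defines exactly the intransitive frames.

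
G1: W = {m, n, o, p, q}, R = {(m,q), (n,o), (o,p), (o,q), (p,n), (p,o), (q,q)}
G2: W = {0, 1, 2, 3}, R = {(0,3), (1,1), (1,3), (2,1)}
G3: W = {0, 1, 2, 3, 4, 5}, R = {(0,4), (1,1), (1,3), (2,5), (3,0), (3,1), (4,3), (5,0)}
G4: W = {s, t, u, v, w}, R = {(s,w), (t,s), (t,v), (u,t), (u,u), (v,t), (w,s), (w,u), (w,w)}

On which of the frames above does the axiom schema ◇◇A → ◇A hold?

none

The schema corresponds to transitivity: ∀x ∀y ∀z (Rxy ∧ Ryz → Rxz).
G1: fails — Rop and Rpn but not Ron.
G2: fails — R21 and R13 but not R23.
G3: fails — R31 and R13 but not R33.
G4: fails — Rtv and Rvt but not Rtt.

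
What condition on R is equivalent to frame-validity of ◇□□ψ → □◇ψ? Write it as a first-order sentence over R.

∀x ∀y ∀z ((xRy ∧ xRz) → ∃w (yR²w ∧ zRw))

This is a Sahlqvist (Geach-type) schema ◇^1□^2ψ → □^1◇^1ψ.
First-order correspondent: ∀x ∀y ∀z ((xRy ∧ xRz) → ∃w (yR²w ∧ zRw)).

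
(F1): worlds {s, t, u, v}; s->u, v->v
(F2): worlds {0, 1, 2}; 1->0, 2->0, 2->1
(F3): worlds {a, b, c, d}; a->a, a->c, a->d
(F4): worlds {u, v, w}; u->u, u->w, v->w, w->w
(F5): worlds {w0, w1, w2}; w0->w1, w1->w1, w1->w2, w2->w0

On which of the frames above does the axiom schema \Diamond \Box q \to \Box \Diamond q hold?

Frame correspondent (Sahlqvist): \forall x \forall y \forall z (Rxy \wedge Rxz \to \exists w (Ryw \wedge Rzw)) — i.e. convergence.
(F1): fails — Rsu and Rsu but u and u have no common successor.
(F2): fails — R10 and R10 but 0 and 0 have no common successor.
(F3): fails — Raa and Rac but a and c have no common successor.
(F4): holds.
(F5): fails — Rw1w2 and Rw1w1 but w2 and w1 have no common successor.
Valid on: (F4).

(F4)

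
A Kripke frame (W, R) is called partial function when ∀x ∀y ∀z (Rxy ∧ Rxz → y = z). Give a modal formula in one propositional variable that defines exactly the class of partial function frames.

◇r → □r

The condition is partial functionality. The CD schema ◇r → □r defines it.
Suppose ◇r→□r is valid. Take Rxy, Rxz and set V(r)={y}. Then ◇r at x, so □r at x, so r at z, i.e. z=y.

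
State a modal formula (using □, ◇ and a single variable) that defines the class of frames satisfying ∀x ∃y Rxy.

A defining formula is □r → ◇r (the D axiom).

□r → ◇r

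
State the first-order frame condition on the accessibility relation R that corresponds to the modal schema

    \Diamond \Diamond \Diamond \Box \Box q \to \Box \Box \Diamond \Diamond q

This is a Sahlqvist (Geach-type) schema ◇^3□^2q → □^2◇^2q.
Minimal-valuation argument: fix x; take any y with xR^3y and any z with xR^2z. Set V(q) to the set of worlds R-reachable from y in exactly 2 steps. Then □^2q holds at y, so the antecedent holds at x; validity forces ◇^2q at z, giving a w with zR^2w and yR^2w.
First-order correspondent: \forall x \forall y \forall z ((x R^3 y \wedge x R^2 z) \to \exists w (y R^2 w \wedge z R^2 w)).

\forall x \forall y \forall z ((x R^3 y \wedge x R^2 z) \to \exists w (y R^2 w \wedge z R^2 w))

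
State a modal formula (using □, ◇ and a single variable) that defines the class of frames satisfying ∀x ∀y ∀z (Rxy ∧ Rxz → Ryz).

◇q → □◇q

A defining formula is ◇q → □◇q (the 5 axiom).
Suppose ◇q→□◇q is valid. Take Rxy, Rxz and set V(q)={y}. Then ◇q at x, so □◇q at x, so ◇q at z, so some w with Rzw has q; w=y, i.e. Rzy. By symmetry of the argument, Ryz.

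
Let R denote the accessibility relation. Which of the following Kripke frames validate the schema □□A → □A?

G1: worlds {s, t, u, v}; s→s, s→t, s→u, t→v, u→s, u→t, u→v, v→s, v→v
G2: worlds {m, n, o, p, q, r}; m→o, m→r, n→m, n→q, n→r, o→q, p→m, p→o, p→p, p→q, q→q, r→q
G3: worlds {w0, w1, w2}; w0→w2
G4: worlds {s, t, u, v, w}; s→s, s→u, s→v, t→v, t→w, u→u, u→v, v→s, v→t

The schema corresponds to density: ∀x ∀y (Rxy → ∃z (Rxz ∧ Rzy)).
G1: ✓.
G2: fails — Rmr but no z with Rmz and Rzr.
G3: fails — Rw0w2 but no z with Rw0z and Rzw2.
G4: fails — Rtv but no z with Rtz and Rzv.
Valid on: G1.

G1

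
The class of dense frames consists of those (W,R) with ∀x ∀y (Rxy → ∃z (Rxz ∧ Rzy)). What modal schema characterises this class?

The condition is density. The C4 schema □□p → □p defines it.
Suppose □□p→□p is valid. Take Rxy and set V(p)={w : xR²w}. Then □□p at x, so □p at x, so p at y, i.e. ∃z(Rxz∧Rzy).

□□p → □p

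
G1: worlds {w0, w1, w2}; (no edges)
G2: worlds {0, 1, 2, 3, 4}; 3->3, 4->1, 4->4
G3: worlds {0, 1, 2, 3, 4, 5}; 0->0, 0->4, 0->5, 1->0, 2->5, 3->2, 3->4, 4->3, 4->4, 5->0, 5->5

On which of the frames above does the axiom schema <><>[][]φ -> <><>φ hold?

G1

Frame correspondent (Sahlqvist): forall x forall y (x R^2 y -> exists w (y R^2 w & x R^2 w)) — i.e. a generalized confluence (Geach) condition.
G1: ✓.
G2: fails — 4R²1 but no w with 1R²w and 4R²w.
G3: fails — 4R²2 but no w with 2R²w and 4R²w.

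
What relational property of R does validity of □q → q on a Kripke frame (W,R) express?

reflexivity

Suppose □q→q is valid. At any x set V(q)={w : Rxw}. Then □q holds at x, so q holds at x, i.e. Rxx.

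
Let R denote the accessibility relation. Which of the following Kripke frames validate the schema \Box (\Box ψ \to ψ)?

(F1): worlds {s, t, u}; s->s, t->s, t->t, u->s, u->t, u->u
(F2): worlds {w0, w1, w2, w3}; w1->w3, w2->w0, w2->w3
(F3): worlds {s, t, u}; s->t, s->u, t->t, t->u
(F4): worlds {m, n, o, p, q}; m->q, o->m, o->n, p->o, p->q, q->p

(F1)

This is the axiom for shift-reflexivity; its first-order frame correspondent is \forall x \forall y (Rxy \to Ryy).
(F1): ✓.
(F2): fails — Rw2w0 but not Rw0w0.
(F3): fails — Rsu but not Ruu.
(F4): fails — Rom but not Rmm.
Valid on: (F1).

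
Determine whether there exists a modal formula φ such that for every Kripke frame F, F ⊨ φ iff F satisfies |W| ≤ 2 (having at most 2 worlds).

Any modally definable frame class is closed under disjoint unions.
Any modal formula valid on each of 3 disjoint one-world frames is valid on their disjoint union (validity is preserved under disjoint unions). Each one-world frame has |W|=1≤2, but the union has |W|=3.
So no modal formula (or set of formulas) defines exactly the |W|≤2 frames.

Not modally definable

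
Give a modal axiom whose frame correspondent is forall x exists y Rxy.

□r → ◇r

A defining formula is □r → ◇r (the D axiom).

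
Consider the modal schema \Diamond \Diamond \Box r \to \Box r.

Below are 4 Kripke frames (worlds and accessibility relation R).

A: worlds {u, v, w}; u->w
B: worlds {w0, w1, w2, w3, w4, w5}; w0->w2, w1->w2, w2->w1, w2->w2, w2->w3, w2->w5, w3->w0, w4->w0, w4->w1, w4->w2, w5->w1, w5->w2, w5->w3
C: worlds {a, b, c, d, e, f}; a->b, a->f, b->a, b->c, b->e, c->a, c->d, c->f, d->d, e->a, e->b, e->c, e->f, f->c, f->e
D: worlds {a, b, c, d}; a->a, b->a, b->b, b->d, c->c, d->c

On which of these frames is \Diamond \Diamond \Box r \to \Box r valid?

This is the axiom for a generalized confluence (Geach) condition; its first-order frame correspondent is \forall x \forall y \forall z ((x R^2 y \wedge xRz) \to \exists w (yRw \wedge z = w)).
A: condition met.
B: fails — w0R²w3, w0Rw2 but no w with w3Rw and w2=w.
C: fails — aR²c, aRb but no w with cRw and b=w.
D: fails — bR²a, bRb but no w with aRw and b=w.

A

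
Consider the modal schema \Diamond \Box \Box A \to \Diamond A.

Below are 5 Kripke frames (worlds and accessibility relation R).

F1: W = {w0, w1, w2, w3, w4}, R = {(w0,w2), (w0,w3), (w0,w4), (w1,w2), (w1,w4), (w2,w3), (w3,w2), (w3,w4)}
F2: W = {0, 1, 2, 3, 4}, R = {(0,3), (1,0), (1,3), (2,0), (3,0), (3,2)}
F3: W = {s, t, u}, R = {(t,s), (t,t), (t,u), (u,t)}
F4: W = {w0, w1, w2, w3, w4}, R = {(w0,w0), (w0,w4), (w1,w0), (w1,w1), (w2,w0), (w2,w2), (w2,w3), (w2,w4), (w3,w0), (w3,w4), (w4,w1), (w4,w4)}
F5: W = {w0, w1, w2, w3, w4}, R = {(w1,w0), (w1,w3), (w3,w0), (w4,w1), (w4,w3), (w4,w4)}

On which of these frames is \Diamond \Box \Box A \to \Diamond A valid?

F4

This is the axiom for a generalized confluence (Geach) condition; its first-order frame correspondent is \forall x \forall y (xRy \to \exists w (y R^2 w \wedge xRw)).
F1: fails — w0Rw4 but no w with w4R²w and w0Rw.
F2: fails — 3R2 but no w with 2R²w and 3Rw.
F3: fails — tRs but no w with sR²w and tRw.
F4: condition met.
F5: fails — w1Rw0 but no w with w0R²w and w1Rw.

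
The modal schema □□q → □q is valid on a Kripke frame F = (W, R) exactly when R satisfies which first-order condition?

Density

Suppose □□q→□q is valid. Take Rxy and set V(q)={w : xR²w}. Then □□q at x, so □q at x, so q at y, i.e. ∃z(Rxz∧Rzy).
Conversely, any frame satisfying ∀x ∀y (Rxy → ∃z (Rxz ∧ Rzy)) validates the schema.
So the correspondent is density.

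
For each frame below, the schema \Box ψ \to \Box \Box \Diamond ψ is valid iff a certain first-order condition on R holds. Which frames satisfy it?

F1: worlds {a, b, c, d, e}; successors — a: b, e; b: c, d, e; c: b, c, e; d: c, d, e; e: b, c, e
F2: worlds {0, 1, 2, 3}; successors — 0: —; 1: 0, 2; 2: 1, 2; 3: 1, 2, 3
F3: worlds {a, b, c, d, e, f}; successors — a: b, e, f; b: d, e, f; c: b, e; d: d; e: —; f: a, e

Frame correspondent (Sahlqvist): \forall x \forall z (x R^2 z \to \exists w (xRw \wedge zRw)) — i.e. a generalized confluence (Geach) condition.
F1: holds.
F2: fails — 2R²0 but no w with 2Rw and 0Rw.
F3: fails — aR²d but no w with aRw and dRw.
Valid on: F1.

F1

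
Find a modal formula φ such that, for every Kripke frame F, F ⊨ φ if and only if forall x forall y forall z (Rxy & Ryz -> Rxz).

A defining formula is □s → □□s (the 4 axiom).
Suppose □s→□□s is valid. Take Rxy, Ryz and set V(s)={w : Rxw}. Then □s at x, so □□s at x, so □s at y, so s at z, i.e. Rxz.

□s → □□s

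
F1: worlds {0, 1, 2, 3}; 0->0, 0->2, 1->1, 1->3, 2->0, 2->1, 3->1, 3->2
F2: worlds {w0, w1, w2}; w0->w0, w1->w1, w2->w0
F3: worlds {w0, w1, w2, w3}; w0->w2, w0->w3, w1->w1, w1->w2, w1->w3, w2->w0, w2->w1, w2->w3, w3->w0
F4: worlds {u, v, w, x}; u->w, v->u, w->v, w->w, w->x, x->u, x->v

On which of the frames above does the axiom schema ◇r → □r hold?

This is the axiom for partial functionality; its first-order frame correspondent is ∀x ∀y ∀z (Rxy ∧ Rxz → y = z).
F1: fails — 0 sees both 0 and 2.
F2: condition met.
F3: fails — w0 sees both w2 and w3.
F4: fails — w sees both v and w.
Valid on: F2.

F2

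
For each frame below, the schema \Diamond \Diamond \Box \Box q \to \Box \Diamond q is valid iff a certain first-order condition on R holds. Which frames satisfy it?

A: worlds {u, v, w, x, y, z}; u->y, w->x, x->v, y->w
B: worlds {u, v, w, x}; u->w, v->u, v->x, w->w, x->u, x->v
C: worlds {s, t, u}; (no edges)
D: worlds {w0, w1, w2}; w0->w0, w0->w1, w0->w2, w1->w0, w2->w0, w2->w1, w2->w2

C, D

This is the axiom for a generalized confluence (Geach) condition; its first-order frame correspondent is \forall x \forall y \forall z ((x R^2 y \wedge xRz) \to \exists w (y R^2 w \wedge zRw)).
A: fails — uR²w, uRy but no t with wR²t and yRt.
B: fails — vR²u, vRx but no t with uR²t and xRt.
C: condition met.
D: condition met.
Valid on: C, D.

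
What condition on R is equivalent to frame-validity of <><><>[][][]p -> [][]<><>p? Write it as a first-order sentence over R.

This is a Sahlqvist (Geach-type) schema ◇^3□^3p → □^2◇^2p.
Minimal-valuation argument: fix x; take any y with xR^3y and any z with xR^2z. Set V(p) to the set of worlds R-reachable from y in exactly 3 steps. Then □^3p holds at y, so the antecedent holds at x; validity forces ◇^2p at z, giving a w with zR^2w and yR^3w.
First-order correspondent: forall x forall y forall z ((x R^3 y & x R^2 z) -> exists w (y R^3 w & z R^2 w)).

forall x forall y forall z ((x R^3 y & x R^2 z) -> exists w (y R^3 w & z R^2 w))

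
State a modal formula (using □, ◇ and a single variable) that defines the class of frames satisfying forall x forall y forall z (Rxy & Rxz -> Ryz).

◇s → □◇s

A defining formula is ◇s → □◇s (the 5 axiom).
Suppose ◇s→□◇s is valid. Take Rxy, Rxz and set V(s)={y}. Then ◇s at x, so □◇s at x, so ◇s at z, so some w with Rzw has s; w=y, i.e. Rzy. By symmetry of the argument, Ryz.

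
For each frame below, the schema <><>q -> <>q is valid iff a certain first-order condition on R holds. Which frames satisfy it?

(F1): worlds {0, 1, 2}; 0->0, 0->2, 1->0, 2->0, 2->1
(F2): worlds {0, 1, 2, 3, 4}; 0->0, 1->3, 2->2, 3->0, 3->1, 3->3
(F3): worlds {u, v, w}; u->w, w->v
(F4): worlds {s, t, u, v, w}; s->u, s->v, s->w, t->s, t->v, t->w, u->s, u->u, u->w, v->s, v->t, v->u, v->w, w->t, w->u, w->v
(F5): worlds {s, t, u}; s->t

(F5)

Frame correspondent (Sahlqvist): forall x forall y forall z (Rxy & Ryz -> Rxz) — i.e. transitivity.
(F1): fails — R10 and R02 but not R12.
(F2): fails — R13 and R31 but not R11.
(F3): fails — Ruw and Rwv but not Ruv.
(F4): fails — Rwt and Rts but not Rws.
(F5): satisfies the condition.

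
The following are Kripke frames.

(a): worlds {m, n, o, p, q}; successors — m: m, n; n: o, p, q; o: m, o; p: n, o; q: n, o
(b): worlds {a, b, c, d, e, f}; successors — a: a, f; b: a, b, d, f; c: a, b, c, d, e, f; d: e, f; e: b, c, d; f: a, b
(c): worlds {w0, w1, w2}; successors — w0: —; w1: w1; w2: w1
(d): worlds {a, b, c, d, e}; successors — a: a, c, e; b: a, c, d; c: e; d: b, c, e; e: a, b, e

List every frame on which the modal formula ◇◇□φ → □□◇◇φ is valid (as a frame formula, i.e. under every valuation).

(a), (c), (d)

Frame correspondent (Sahlqvist): ∀x ∀y ∀z ((xR²y ∧ xR²z) → ∃w (yRw ∧ zR²w)) — i.e. a generalized confluence (Geach) condition.
(a): satisfies the condition.
(b): fails — bR²d, bR²d but no w with dRw and dR²w.
(c): satisfies the condition.
(d): satisfies the condition.
Valid on: (a), (c), (d).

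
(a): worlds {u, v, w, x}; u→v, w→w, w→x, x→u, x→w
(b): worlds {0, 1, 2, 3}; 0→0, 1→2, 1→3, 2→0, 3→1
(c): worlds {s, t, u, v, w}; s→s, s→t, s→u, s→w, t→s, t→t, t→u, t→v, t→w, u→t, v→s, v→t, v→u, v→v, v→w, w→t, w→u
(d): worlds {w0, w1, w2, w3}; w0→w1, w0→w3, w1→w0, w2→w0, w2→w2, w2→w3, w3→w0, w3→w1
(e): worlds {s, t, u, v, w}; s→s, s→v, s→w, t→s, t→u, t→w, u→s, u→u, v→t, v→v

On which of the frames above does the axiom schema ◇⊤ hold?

(b), (c), (d)

The schema corresponds to seriality: ∀x ∃y Rxy.
(a): fails — world v has no successor.
(b): satisfies the condition.
(c): satisfies the condition.
(d): satisfies the condition.
(e): fails — world w has no successor.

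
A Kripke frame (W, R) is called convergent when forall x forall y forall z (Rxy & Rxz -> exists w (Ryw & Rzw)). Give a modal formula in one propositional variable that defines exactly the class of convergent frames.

The condition is convergence. The .2 schema ◇□q → □◇q defines it.
Suppose ◇□q→□◇q is valid. Take Rxy, Rxz and set V(q)={w : Ryw}. Then □q at y so ◇□q at x, so □◇q at x, so ◇q at z, giving w with Rzw and Ryw.

◇□q → □◇q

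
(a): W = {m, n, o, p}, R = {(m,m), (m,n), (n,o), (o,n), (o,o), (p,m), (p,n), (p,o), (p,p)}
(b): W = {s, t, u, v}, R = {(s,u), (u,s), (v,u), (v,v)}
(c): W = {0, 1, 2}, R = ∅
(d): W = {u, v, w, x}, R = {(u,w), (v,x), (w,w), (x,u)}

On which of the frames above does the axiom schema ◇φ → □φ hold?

(c), (d)

This is the axiom for partial functionality; its first-order frame correspondent is ∀x ∀y ∀z (Rxy ∧ Rxz → y = z).
(a): fails — m sees both m and n.
(b): fails — v sees both u and v.
(c): satisfies the condition.
(d): satisfies the condition.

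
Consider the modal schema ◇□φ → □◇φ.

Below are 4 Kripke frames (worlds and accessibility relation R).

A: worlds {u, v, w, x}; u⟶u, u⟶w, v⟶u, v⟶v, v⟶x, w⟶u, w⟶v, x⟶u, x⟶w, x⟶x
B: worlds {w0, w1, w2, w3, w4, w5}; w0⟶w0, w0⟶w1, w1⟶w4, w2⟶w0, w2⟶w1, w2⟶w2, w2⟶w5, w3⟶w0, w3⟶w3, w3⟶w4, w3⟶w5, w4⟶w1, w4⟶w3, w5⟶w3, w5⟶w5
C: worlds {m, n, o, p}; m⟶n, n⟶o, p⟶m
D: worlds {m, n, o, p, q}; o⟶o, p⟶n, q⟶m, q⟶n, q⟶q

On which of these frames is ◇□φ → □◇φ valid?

A

This is the axiom for convergence; its first-order frame correspondent is ∀x ∀y ∀z (Rxy ∧ Rxz → ∃w (Ryw ∧ Rzw)).
A: holds.
B: fails — Rw0w1 and Rw0w0 but w1 and w0 have no common successor.
C: fails — Rno and Rno but o and o have no common successor.
D: fails — Rpn and Rpn but n and n have no common successor.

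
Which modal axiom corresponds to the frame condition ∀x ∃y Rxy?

□ψ → ◇ψ

This is seriality; the standard corresponding axiom is D: □ψ → ◇ψ.
Suppose □ψ→◇ψ is valid. At any x set V(ψ)=W. Then □ψ at x, so ◇ψ at x, so x has a successor.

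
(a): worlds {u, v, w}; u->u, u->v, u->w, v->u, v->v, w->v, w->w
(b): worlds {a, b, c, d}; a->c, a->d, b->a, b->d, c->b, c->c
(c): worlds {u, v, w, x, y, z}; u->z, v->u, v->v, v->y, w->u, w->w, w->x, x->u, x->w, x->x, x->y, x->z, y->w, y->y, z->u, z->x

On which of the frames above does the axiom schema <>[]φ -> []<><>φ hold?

Frame correspondent (Sahlqvist): forall x forall y forall z ((xRy & xRz) -> exists w (yRw & z R^2 w)) — i.e. a generalized confluence (Geach) condition.
(a): condition met.
(b): fails — aRc, aRd but no w with cRw and dR²w.
(c): fails — vRu, vRu but no t with uRt and uR²t.
Valid on: (a).

(a)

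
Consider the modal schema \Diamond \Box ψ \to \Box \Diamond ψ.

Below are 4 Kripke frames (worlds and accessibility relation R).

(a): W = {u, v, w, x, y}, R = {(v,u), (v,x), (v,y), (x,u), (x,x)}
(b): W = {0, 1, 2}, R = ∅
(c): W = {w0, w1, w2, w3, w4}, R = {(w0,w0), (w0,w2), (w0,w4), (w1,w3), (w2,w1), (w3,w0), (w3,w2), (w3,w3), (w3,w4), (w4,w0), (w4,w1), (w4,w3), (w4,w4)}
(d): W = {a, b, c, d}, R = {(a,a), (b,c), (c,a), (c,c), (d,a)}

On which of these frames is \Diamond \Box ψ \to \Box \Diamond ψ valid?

(b), (d)

Frame correspondent (Sahlqvist): \forall x \forall y \forall z (Rxy \wedge Rxz \to \exists w (Ryw \wedge Rzw)) — i.e. convergence.
(a): fails — Rvu and Rvu but u and u have no common successor.
(b): holds.
(c): fails — Rw0w2 and Rw0w0 but w2 and w0 have no common successor.
(d): holds.
Valid on: (b), (d).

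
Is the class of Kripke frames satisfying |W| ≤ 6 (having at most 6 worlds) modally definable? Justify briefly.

If a class were modally definable it would be closed under disjoint unions (Goldblatt–Thomason).
Any modal formula valid on each of 7 disjoint one-world frames is valid on their disjoint union (validity is preserved under disjoint unions). Each one-world frame has |W|=1≤6, but the union has |W|=7.
Hence having at most 6 worlds is not modally definable.

Not definable by any modal formula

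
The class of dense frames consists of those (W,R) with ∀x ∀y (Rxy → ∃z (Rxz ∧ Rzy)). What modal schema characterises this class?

□□q → □q

The condition is density. The C4 schema □□q → □q defines it.
Suppose □□q→□q is valid. Take Rxy and set V(q)={w : xR²w}. Then □□q at x, so □q at x, so q at y, i.e. ∃z(Rxz∧Rzy).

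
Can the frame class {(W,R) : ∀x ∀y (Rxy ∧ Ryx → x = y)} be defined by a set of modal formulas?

No

Modal frame validity is preserved under surjective bounded morphisms.
The 4-cycle (worlds s,t,u,v with s→t→u→v→s) is antisymmetric. Sending even-indexed worlds to • and odd-indexed worlds to ∘ is a surjective bounded morphism onto the two-world frame with •↔∘, which is not antisymmetric.
So the class is not modally definable.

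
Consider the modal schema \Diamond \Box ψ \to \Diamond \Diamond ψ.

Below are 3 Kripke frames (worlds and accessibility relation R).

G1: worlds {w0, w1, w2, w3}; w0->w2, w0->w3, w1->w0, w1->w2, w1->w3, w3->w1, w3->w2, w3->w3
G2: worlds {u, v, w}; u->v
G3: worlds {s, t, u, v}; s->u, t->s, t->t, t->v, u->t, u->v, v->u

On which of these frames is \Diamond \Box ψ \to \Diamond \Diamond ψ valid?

This is the axiom for a generalized confluence (Geach) condition; its first-order frame correspondent is \forall x \forall y (xRy \to \exists w (yRw \wedge x R^2 w)).
G1: fails — w0Rw2 but no w with w2Rw and w0R²w.
G2: fails — uRv but no t with vRt and uR²t.
G3: ✓.

G3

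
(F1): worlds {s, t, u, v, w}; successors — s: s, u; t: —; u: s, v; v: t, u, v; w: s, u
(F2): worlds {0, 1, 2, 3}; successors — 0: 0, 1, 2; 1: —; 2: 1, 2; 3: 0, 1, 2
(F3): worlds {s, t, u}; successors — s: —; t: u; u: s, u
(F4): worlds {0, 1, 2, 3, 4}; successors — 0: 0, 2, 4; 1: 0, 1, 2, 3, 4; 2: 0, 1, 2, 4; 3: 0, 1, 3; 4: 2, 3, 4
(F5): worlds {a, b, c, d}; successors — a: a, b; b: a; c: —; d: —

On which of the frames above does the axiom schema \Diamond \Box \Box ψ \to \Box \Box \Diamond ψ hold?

(F4), (F5)

This is the axiom for a generalized confluence (Geach) condition; its first-order frame correspondent is \forall x \forall y \forall z ((xRy \wedge x R^2 z) \to \exists w (y R^2 w \wedge zRw)).
(F1): fails — uRs, uR²t but no w* with sR²w* and tRw*.
(F2): fails — 0R0, 0R²1 but no w with 0R²w and 1Rw.
(F3): fails — tRu, tR²s but no w with uR²w and sRw.
(F4): satisfies the condition.
(F5): satisfies the condition.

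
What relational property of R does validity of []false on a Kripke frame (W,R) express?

This schema is the Ver axiom.
Its frame correspondent is emptiness of R — forall x forall y ~Rxy.

emptiness of R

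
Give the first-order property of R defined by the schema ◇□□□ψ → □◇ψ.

This is a Sahlqvist (Geach-type) schema ◇^1□^3ψ → □^1◇^1ψ.
Minimal-valuation argument: fix x; take any y with xR^1y and any z with xR^1z. Set V(ψ) to the set of worlds R-reachable from y in exactly 3 steps. Then □^3ψ holds at y, so the antecedent holds at x; validity forces ◇^1ψ at z, giving a w with zR^1w and yR^3w.
First-order correspondent: ∀x ∀y ∀z ((xRy ∧ xRz) → ∃w (yR³w ∧ zRw)).

∀x ∀y ∀z ((xRy ∧ xRz) → ∃w (yR³w ∧ zRw))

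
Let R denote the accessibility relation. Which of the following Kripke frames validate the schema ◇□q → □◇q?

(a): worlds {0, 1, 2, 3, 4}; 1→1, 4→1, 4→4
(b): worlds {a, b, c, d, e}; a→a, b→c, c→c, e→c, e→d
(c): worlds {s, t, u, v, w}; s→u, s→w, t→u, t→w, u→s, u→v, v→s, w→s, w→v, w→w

(a)

Frame correspondent (Sahlqvist): ∀x ∀y ∀z (Rxy ∧ Rxz → ∃w (Ryw ∧ Rzw)) — i.e. convergence.
(a): ✓.
(b): fails — Rec and Red but c and d have no common successor.
(c): fails — Ruv and Rus but v and s have no common successor.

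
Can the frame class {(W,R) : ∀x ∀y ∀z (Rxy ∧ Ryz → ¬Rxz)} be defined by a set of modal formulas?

If a class were modally definable it would be closed under surjective bounded morphisms (Goldblatt–Thomason).
The 7-cycle (worlds a,b,c,d,e,f,g with a→b→c→d→e→f→g→a) is intransitive. Mapping every world to a single reflexive point • is a surjective bounded morphism; the reflexive point is not intransitive (R••∧R•• but R••).
So no modal formula (or set of formulas) defines exactly the intransitive frames.

Not definable by any modal formula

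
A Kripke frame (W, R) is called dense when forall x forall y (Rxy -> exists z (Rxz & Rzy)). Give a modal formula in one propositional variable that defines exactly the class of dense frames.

The condition is density. The C4 schema □□r → □r defines it.
Suppose □□r→□r is valid. Take Rxy and set V(r)={w : xR²w}. Then □□r at x, so □r at x, so r at y, i.e. ∃z(Rxz∧Rzy).

□□r → □r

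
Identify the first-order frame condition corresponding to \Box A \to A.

reflexivity: \forall x Rxx

Suppose □A→A is valid. At any x set V(A)={w : Rxw}. Then □A holds at x, so A holds at x, i.e. Rxx.
Conversely, on a frame with reflexivity the schema holds at every world under every valuation.
So the correspondent is reflexivity.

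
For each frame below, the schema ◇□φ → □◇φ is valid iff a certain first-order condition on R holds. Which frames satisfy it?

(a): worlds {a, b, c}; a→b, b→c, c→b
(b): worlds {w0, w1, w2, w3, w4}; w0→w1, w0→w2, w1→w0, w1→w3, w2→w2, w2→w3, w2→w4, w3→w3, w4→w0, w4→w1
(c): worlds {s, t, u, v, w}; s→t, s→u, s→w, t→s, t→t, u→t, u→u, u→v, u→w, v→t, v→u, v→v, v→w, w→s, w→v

(a), (c)

The schema corresponds to convergence: ∀x ∀y ∀z (Rxy ∧ Rxz → ∃w (Ryw ∧ Rzw)).
(a): ✓.
(b): fails — Rw1w0 and Rw1w3 but w0 and w3 have no common successor.
(c): ✓.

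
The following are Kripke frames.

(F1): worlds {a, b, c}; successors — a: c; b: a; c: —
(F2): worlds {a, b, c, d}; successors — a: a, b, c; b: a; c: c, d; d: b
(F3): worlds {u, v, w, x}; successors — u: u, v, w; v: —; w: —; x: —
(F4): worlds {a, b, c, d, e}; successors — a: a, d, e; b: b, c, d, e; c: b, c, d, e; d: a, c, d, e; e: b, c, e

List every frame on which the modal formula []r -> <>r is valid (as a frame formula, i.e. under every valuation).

Frame correspondent (Sahlqvist): forall x exists y Rxy — i.e. seriality.
(F1): fails — world c has no successor.
(F2): ✓.
(F3): fails — world v has no successor.
(F4): ✓.
Valid on: (F2), (F4).

(F2), (F4)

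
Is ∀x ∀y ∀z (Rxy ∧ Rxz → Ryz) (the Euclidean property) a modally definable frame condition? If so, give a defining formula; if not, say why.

Definable; ◇q → □◇q defines it

The condition is the Euclidean property. A defining modal formula is ◇q → □◇q.
Suppose ◇q→□◇q is valid. Take Rxy, Rxz and set V(q)={y}. Then ◇q at x, so □◇q at x, so ◇q at z, so some w with Rzw has q; w=y, i.e. Rzy. By symmetry of the argument, Ryz.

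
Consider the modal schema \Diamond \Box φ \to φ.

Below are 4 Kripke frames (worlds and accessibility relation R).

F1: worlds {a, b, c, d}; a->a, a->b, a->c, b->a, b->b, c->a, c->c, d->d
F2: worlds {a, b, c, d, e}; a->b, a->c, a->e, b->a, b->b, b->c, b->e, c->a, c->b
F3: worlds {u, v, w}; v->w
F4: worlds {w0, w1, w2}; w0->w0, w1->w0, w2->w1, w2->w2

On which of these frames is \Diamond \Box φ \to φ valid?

This is the axiom for symmetry; its first-order frame correspondent is \forall x \forall y (Rxy \to Ryx).
F1: holds.
F2: fails — Rae but not Rea.
F3: fails — Rvw but not Rwv.
F4: fails — Rw1w0 but not Rw0w1.
Valid on: F1.

F1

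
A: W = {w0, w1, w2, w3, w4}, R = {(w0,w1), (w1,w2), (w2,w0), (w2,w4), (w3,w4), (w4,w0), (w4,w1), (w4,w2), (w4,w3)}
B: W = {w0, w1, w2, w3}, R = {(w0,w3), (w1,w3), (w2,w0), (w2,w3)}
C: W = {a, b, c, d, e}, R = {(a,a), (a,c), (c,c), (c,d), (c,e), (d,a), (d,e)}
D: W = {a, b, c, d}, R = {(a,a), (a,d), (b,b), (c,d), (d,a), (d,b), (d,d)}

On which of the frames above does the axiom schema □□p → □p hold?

The schema corresponds to density: ∀x ∀y (Rxy → ∃z (Rxz ∧ Rzy)).
A: fails — Rw1w2 but no z with Rw1z and Rzw2.
B: fails — Rw2w0 but no z with Rw2z and Rzw0.
C: fails — Rde but no z with Rdz and Rze.
D: holds.
Valid on: D.

D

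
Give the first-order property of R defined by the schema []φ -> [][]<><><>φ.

forall x forall z (x R^2 z -> exists w (xRw & z R^3 w))

This is a Sahlqvist (Geach-type) schema ◇^0□^1φ → □^2◇^3φ.
Minimal-valuation argument: fix x; take any y with xR^0y and any z with xR^2z. Set V(φ) to the set of worlds R-reachable from y in exactly 1 step. Then □^1φ holds at y, so the antecedent holds at x; validity forces ◇^3φ at z, giving a w with zR^3w and yR^1w.
First-order correspondent: forall x forall z (x R^2 z -> exists w (xRw & z R^3 w)).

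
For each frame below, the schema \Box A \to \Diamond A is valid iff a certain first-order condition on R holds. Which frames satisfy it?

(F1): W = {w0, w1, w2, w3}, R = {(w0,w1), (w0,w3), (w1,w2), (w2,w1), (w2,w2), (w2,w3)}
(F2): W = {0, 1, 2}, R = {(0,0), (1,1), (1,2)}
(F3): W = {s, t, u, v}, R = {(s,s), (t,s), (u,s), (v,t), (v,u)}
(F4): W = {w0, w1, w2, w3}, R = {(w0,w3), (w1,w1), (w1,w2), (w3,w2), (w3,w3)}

This is the axiom for seriality; its first-order frame correspondent is \forall x \exists y Rxy.
(F1): fails — world w3 has no successor.
(F2): fails — world 2 has no successor.
(F3): ✓.
(F4): fails — world w2 has no successor.

(F3)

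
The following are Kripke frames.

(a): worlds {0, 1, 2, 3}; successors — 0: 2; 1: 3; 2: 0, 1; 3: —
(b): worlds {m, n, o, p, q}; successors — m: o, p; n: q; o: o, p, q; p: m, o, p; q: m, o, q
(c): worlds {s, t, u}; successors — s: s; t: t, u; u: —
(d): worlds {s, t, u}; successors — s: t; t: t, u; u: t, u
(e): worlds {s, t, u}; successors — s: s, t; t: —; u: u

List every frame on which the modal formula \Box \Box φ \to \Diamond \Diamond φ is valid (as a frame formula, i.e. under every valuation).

The schema corresponds to a generalized confluence (Geach) condition: \forall x \exists w (x R^2 w \wedge x R^2 w).
(a): fails — at 1 but no w with 1R²w and 1R²w.
(b): ✓.
(c): fails — at u but no w with uR²w and uR²w.
(d): ✓.
(e): fails — at t but no w with tR²w and tR²w.
Valid on: (b), (d).

(b), (d)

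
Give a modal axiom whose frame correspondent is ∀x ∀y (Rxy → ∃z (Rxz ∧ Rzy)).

□□ψ → □ψ

The condition is density. The C4 schema □□ψ → □ψ defines it.
Suppose □□ψ→□ψ is valid. Take Rxy and set V(ψ)={w : xR²w}. Then □□ψ at x, so □ψ at x, so ψ at y, i.e. ∃z(Rxz∧Rzy).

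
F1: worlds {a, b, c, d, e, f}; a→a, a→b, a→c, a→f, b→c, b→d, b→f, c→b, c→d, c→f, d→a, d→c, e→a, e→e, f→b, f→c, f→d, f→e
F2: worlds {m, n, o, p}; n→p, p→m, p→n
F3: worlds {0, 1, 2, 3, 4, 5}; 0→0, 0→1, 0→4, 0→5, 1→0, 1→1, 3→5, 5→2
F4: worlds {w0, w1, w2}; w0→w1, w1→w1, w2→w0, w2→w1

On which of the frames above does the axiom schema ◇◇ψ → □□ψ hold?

F4

The schema corresponds to a generalized confluence (Geach) condition: ∀x ∀y ∀z ((xR²y ∧ xR²z) → ∃w (y = w ∧ z = w)).
F1: fails — aR²a, aR²b but a ≠ b.
F2: fails — nR²m, nR²n but m ≠ n.
F3: fails — 0R²0, 0R²1 but 0 ≠ 1.
F4: holds.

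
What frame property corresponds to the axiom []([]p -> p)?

Suppose □(□p→p) is valid. Take Rxy and set V(p)={w : Ryw}. Then at y, □p holds; since □(□p→p) at x, □p→p at y, so p at y, i.e. Ryy.
Conversely, on a frame with shift-reflexivity the schema holds at every world under every valuation.
Frame condition: forall x forall y (Rxy -> Ryy).

shift-reflexivity: forall x forall y (Rxy -> Ryy)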